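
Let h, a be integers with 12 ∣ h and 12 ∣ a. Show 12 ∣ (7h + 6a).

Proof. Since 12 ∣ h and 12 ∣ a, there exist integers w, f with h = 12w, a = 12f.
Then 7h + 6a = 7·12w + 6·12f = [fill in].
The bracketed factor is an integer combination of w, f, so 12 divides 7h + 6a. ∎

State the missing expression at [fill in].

12(6f + 7w)

Pull the common 12 out of every term: 7·12w + 6·12f = 12(6f + 7w).
6f + 7w is an integer, which exhibits the divisibility.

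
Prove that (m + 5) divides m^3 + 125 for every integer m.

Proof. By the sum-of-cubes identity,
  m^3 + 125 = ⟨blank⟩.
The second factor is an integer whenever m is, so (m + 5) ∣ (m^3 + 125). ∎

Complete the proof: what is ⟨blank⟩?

a^3 + b^3 = (a + b)(a^2 - ab + b^2). With a = m, b = 5:
m^3 + 125 = (m + 5)(m^2 - 5m + 25).

(m + 5)(m^2 - 5m + 25)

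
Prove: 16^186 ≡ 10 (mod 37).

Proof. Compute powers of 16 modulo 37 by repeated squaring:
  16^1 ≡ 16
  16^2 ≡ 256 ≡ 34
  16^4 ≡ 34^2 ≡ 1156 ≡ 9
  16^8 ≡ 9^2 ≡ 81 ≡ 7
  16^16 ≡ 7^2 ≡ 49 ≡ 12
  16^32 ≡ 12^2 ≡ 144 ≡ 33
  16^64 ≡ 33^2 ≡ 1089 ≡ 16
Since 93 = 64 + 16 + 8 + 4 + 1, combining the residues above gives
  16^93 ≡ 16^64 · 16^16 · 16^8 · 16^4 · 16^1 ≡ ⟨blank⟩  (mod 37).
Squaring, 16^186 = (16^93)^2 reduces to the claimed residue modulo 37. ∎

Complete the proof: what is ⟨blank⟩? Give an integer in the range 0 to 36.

26

16^64 · 16^16 · 16^8 · 16^4 · 16^1 ≡ 16 · 12 · 7 · 9 · 16 = 193536.
193536 mod 37 = 26, so 16^93 ≡ 26 (mod 37).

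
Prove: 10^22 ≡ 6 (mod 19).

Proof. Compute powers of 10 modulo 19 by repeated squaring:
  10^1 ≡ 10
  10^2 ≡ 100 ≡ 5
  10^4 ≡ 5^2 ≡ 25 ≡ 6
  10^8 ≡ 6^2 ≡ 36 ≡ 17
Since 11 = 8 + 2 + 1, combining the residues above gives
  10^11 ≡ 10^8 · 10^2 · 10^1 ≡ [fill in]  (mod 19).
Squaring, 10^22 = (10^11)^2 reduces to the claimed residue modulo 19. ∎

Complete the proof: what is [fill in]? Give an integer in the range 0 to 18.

14

Multiply the listed residues: 17 · 5 · 10 = 85 → 850.
Reducing modulo 19: 850 = 44·19 + 14, so 10^11 ≡ 14.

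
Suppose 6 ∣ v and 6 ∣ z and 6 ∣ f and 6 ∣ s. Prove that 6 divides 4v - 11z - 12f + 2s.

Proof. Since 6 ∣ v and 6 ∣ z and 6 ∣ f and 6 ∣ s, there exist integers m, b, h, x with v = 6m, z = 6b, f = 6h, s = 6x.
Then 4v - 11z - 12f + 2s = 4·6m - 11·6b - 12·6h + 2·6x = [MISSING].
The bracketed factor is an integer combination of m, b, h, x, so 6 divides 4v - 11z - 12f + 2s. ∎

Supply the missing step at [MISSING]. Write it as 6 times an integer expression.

6(-11b - 12h + 4m + 2x)

Pull the common 6 out of every term: 4·6m - 11·6b - 12·6h + 2·6x = 6(-11b - 12h + 4m + 2x).
-11b - 12h + 4m + 2x is an integer, which exhibits the divisibility.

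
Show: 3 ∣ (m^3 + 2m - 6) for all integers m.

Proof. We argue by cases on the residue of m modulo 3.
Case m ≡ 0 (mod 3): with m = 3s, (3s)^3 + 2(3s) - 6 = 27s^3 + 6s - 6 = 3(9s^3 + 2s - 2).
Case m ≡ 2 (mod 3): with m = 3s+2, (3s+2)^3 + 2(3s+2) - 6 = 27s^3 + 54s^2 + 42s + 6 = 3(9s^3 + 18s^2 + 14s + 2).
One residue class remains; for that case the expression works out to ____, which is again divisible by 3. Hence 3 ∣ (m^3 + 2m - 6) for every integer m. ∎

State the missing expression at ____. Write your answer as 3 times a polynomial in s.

The residues treated are {0, 2}, so the missing case is m ≡ 1 (mod 3); write m = 3s+1.
Then (3s+1)^3 + 2(3s+1) - 6 = 27s^3 + 27s^2 + 15s - 3 = 3(9s^3 + 9s^2 + 5s - 1).

3(9s^3 + 9s^2 + 5s - 1)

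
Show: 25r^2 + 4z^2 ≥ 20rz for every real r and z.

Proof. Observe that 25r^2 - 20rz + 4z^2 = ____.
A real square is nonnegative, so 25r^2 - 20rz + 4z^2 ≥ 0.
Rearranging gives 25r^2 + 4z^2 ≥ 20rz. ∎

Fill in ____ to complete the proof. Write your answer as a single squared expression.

(5r - 2z)^2

The leading and trailing coefficients are 5^2 and 2^2, and 20 = 2·5·2, so the trinomial is (5r - 2z)^2.
Hence 25r^2 - 20rz + 4z^2 ≥ 0.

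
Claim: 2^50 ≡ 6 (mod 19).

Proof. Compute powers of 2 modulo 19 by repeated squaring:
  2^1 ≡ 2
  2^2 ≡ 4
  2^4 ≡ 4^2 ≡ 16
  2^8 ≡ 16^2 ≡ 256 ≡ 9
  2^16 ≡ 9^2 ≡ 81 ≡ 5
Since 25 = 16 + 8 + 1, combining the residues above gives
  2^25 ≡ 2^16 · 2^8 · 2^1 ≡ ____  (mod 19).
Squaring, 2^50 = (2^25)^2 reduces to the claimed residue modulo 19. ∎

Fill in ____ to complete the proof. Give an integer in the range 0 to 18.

14

2^16 · 2^8 · 2^1 ≡ 5 · 9 · 2 = 90.
90 mod 19 = 14, so 2^25 ≡ 14 (mod 19).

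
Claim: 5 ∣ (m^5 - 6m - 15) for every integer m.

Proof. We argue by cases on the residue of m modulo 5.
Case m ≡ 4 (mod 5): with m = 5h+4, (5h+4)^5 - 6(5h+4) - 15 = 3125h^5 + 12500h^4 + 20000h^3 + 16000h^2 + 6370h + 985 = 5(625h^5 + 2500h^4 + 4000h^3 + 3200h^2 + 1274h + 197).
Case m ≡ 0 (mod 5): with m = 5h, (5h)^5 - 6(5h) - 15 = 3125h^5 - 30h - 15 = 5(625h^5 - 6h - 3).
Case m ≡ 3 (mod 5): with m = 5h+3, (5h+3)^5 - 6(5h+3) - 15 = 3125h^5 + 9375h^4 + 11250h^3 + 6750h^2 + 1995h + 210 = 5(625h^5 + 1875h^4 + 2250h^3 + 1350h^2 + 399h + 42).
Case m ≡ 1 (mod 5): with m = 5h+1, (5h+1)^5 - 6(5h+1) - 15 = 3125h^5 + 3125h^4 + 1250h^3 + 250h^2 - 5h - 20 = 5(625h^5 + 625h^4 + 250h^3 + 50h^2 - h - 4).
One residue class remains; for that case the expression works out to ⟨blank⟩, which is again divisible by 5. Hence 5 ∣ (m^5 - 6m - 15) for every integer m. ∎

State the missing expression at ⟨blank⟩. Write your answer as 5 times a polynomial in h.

5(625h^5 + 1250h^4 + 1000h^3 + 400h^2 + 74h + 1)

The residues treated are {4, 0, 3, 1}, so the missing case is m ≡ 2 (mod 5); write m = 5h+2.
Then (5h+2)^5 - 6(5h+2) - 15 = 3125h^5 + 6250h^4 + 5000h^3 + 2000h^2 + 370h + 5 = 5(625h^5 + 1250h^4 + 1000h^3 + 400h^2 + 74h + 1).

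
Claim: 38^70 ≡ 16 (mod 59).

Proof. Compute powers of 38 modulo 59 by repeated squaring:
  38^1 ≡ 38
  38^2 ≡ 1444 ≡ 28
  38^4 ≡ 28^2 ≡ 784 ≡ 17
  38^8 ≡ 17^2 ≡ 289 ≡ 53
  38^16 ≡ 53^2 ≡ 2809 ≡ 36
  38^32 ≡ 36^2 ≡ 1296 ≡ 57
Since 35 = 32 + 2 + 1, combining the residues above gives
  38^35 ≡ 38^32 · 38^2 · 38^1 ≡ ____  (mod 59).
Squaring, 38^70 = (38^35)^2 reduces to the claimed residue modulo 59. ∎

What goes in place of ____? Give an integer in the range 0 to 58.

55

Multiply the listed residues: 57 · 28 · 38 = 1596 → 60648.
Reducing modulo 59: 60648 = 1027·59 + 55, so 38^35 ≡ 55.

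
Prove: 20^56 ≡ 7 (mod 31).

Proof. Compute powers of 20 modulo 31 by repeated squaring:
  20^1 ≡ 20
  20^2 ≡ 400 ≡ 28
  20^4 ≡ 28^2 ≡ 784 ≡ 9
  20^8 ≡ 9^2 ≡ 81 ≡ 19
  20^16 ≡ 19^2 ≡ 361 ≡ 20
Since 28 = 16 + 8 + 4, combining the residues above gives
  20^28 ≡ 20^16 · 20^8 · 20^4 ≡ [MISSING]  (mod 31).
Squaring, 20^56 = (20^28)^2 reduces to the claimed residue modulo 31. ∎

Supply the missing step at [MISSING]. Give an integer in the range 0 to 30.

20^16 · 20^8 · 20^4 ≡ 20 · 19 · 9 = 3420.
3420 mod 31 = 10, so 20^28 ≡ 10 (mod 31).

10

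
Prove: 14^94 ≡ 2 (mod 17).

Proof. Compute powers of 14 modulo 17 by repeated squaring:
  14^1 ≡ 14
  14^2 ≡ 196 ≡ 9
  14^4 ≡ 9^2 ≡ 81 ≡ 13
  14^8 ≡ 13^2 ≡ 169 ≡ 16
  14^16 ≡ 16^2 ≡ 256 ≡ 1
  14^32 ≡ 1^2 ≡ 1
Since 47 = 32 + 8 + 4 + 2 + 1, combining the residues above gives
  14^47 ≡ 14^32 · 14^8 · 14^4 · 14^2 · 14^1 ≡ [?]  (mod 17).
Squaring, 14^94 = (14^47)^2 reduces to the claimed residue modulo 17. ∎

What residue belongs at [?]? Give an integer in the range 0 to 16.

14^32 · 14^8 · 14^4 · 14^2 · 14^1 ≡ 1 · 16 · 13 · 9 · 14 = 26208.
26208 mod 17 = 11, so 14^47 ≡ 11 (mod 17).

11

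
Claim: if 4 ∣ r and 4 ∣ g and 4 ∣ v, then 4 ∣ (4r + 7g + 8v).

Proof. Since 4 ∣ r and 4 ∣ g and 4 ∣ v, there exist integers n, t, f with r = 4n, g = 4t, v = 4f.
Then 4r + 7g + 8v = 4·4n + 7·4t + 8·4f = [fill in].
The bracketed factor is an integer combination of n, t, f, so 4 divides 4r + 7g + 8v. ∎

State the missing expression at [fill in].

4(8f + 4n + 7t)

Each term has a factor of 4: 4·4n + 7·4t + 8·4f = 4·(8f + 4n + 7t).
Since 8f + 4n + 7t is an integer, 4 ∣ (4r + 7g + 8v).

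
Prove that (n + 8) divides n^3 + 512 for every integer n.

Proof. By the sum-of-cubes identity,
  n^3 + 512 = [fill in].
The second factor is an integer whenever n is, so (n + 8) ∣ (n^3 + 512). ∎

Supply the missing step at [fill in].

Polynomial division of n^3 + 512 by n + 8 leaves remainder 0 and quotient n^2 - 8n + 64.
Hence n^3 + 512 = (n + 8)(n^2 - 8n + 64).

(n + 8)(n^2 - 8n + 64)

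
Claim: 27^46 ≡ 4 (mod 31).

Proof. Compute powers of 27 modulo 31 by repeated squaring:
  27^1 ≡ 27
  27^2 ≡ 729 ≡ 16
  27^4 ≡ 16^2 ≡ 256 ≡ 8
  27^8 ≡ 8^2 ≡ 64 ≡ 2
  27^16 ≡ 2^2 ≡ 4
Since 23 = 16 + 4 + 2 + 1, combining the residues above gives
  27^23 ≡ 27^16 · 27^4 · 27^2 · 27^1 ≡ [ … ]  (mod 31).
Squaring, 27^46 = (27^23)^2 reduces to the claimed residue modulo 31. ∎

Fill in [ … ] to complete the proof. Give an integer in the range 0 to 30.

27^16 · 27^4 · 27^2 · 27^1 ≡ 4 · 8 · 16 · 27 = 13824.
13824 mod 31 = 29, so 27^23 ≡ 29 (mod 31).

29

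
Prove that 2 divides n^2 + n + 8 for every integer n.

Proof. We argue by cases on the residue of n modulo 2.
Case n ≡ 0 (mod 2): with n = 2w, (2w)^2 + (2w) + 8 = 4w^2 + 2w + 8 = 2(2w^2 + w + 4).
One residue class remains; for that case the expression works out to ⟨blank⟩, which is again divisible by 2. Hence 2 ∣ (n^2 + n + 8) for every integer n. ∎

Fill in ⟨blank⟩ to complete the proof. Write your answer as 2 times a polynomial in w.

2(2w^2 + 3w + 5)

Only n ≡ 1 (mod 2) is unaccounted for. Put n = 2w+1:
(2w+1)^2 + (2w+1) + 8 expands to 4w^2 + 6w + 10,
and factoring out 2 leaves 2(2w^2 + 3w + 5).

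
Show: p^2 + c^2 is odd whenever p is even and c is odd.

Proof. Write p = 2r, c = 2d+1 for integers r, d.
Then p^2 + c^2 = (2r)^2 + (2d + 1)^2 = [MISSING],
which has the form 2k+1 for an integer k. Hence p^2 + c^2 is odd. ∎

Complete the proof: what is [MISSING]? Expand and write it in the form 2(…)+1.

(2r)^2 + (2d + 1)^2 = 4d^2 + 4d + 4r^2 + 1
= 2(2d^2 + 2d + 2r^2) + 1.
Since 2d^2 + 2d + 2r^2 is an integer, the sum of squares is of the form 2k+1 for an integer k.

2(2d^2 + 2d + 2r^2) + 1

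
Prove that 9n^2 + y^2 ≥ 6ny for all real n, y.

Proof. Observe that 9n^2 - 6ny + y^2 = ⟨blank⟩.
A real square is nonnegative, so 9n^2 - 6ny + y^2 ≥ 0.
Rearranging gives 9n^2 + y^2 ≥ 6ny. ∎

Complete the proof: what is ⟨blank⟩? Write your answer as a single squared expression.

(3n - y)^2

9n^2 - 6ny + y^2 is a perfect-square trinomial: the outer terms are (3n)^2 and (y)^2, and the cross term is -2·3n·y.
So 9n^2 - 6ny + y^2 = (3n - y)^2 ≥ 0.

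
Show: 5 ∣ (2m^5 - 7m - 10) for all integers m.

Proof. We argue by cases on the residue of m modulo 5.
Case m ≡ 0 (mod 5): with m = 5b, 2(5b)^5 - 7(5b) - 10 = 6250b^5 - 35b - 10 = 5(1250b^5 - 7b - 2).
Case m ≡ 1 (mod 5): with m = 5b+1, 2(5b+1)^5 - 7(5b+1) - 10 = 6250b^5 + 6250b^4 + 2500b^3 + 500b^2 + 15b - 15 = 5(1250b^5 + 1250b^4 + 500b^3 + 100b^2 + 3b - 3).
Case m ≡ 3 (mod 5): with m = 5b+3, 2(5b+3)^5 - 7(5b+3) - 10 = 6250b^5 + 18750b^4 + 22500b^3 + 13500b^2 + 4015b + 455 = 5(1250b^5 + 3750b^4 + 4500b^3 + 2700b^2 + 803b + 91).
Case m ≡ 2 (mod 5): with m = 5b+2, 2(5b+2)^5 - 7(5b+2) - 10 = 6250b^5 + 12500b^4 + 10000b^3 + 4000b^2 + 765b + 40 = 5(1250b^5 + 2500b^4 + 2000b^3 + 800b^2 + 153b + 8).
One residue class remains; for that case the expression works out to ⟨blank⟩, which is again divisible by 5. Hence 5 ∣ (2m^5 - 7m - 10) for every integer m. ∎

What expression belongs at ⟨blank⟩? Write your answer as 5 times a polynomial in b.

5(1250b^5 + 5000b^4 + 8000b^3 + 6400b^2 + 2553b + 402)

Only m ≡ 4 (mod 5) is unaccounted for. Put m = 5b+4:
2(5b+4)^5 - 7(5b+4) - 10 expands to 6250b^5 + 25000b^4 + 40000b^3 + 32000b^2 + 12765b + 2010,
and factoring out 5 leaves 5(1250b^5 + 5000b^4 + 8000b^3 + 6400b^2 + 2553b + 402).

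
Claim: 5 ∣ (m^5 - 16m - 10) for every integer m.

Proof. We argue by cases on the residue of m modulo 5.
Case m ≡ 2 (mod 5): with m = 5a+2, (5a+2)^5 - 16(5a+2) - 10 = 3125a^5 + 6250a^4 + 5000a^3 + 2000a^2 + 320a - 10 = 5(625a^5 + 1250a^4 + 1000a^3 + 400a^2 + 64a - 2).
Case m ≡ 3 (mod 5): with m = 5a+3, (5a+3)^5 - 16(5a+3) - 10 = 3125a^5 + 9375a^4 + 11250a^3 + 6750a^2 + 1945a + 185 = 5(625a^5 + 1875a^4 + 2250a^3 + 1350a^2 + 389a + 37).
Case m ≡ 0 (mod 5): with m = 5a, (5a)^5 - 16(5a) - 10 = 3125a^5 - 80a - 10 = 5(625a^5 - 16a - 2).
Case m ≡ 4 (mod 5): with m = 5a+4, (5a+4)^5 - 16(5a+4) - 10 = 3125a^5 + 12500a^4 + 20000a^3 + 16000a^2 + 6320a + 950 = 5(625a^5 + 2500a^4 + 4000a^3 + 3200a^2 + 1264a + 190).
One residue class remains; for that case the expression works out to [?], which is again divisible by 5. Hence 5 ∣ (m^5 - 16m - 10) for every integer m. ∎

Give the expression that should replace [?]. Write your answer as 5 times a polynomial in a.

5(625a^5 + 625a^4 + 250a^3 + 50a^2 - 11a - 5)

The residues treated are {2, 3, 0, 4}, so the missing case is m ≡ 1 (mod 5); write m = 5a+1.
Then (5a+1)^5 - 16(5a+1) - 10 = 3125a^5 + 3125a^4 + 1250a^3 + 250a^2 - 55a - 25 = 5(625a^5 + 625a^4 + 250a^3 + 50a^2 - 11a - 5).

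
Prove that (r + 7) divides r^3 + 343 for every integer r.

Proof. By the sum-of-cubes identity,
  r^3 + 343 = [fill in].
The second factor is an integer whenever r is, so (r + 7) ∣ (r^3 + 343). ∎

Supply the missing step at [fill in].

(r + 7)(r^2 - 7r + 49)

a^3 + b^3 = (a + b)(a^2 - ab + b^2). With a = r, b = 7:
r^3 + 343 = (r + 7)(r^2 - 7r + 49).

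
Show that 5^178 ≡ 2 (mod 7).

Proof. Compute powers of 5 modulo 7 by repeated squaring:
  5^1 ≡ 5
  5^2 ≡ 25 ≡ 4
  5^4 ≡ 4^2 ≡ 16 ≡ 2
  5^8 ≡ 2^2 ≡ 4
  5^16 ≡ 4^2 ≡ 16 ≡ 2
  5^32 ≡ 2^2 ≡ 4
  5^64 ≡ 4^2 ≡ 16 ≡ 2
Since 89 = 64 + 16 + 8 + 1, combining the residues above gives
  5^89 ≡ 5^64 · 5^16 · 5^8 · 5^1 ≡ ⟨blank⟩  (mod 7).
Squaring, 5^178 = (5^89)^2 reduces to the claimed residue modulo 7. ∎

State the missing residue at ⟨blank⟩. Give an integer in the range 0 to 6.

3

Multiply the listed residues: 2 · 2 · 4 · 5 = 4 → 16 → 80.
Reducing modulo 7: 80 = 11·7 + 3, so 5^89 ≡ 3.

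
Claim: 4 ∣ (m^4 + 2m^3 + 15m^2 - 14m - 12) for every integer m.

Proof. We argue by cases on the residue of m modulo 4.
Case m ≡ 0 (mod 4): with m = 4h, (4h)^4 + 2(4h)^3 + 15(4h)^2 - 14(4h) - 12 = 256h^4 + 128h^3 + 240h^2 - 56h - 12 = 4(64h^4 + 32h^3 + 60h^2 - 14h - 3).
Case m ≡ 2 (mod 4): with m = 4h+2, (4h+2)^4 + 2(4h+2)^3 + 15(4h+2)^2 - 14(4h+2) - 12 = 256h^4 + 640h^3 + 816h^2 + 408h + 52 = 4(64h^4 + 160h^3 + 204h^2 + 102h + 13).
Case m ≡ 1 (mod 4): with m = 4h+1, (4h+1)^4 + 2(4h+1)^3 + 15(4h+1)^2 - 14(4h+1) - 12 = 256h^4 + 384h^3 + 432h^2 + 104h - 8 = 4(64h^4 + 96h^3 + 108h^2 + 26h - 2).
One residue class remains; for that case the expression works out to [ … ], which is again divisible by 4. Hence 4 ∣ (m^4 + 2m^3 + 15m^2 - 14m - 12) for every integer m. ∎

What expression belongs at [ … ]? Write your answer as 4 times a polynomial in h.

4(64h^4 + 224h^3 + 348h^2 + 238h + 54)

Only m ≡ 3 (mod 4) is unaccounted for. Put m = 4h+3:
(4h+3)^4 + 2(4h+3)^3 + 15(4h+3)^2 - 14(4h+3) - 12 expands to 256h^4 + 896h^3 + 1392h^2 + 952h + 216,
and factoring out 4 leaves 4(64h^4 + 224h^3 + 348h^2 + 238h + 54).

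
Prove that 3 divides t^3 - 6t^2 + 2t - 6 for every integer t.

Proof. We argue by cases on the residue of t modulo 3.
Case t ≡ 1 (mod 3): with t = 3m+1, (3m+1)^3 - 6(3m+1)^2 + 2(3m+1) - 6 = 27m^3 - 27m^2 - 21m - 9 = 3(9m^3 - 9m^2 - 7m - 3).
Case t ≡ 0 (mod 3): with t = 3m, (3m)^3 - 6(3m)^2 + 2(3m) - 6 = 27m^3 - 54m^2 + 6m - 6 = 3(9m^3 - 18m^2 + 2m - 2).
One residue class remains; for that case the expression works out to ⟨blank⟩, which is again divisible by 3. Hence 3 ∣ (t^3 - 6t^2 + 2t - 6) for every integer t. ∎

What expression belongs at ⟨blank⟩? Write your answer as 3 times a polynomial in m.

Only t ≡ 2 (mod 3) is unaccounted for. Put t = 3m+2:
(3m+2)^3 - 6(3m+2)^2 + 2(3m+2) - 6 expands to 27m^3 - 30m - 18,
and factoring out 3 leaves 3(9m^3 - 10m - 6).

3(9m^3 - 10m - 6)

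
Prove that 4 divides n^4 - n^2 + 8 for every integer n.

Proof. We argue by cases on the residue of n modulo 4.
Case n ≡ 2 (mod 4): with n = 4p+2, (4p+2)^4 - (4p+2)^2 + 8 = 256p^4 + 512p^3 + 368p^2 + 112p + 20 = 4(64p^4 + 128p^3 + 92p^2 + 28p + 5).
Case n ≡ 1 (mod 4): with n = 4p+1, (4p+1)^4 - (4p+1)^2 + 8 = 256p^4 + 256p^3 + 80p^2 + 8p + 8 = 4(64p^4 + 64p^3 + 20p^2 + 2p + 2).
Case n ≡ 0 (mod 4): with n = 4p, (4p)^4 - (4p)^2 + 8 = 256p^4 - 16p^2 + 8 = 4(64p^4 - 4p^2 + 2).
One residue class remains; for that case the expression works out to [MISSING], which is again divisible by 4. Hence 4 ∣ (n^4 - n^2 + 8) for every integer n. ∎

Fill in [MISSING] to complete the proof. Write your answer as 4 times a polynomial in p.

4(64p^4 + 192p^3 + 212p^2 + 102p + 20)

Only n ≡ 3 (mod 4) is unaccounted for. Put n = 4p+3:
(4p+3)^4 - (4p+3)^2 + 8 expands to 256p^4 + 768p^3 + 848p^2 + 408p + 80,
and factoring out 4 leaves 4(64p^4 + 192p^3 + 212p^2 + 102p + 20).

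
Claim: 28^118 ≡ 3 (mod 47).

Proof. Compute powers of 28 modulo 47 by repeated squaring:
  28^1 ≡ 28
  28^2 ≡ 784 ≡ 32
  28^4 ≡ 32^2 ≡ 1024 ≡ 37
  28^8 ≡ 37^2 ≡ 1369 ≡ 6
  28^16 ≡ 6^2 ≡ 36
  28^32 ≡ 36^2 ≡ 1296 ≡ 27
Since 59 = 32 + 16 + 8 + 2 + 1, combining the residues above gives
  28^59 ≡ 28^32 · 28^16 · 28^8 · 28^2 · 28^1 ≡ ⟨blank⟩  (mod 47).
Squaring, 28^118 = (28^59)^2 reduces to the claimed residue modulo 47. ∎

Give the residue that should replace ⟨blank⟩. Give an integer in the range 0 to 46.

12

28^32 · 28^16 · 28^8 · 28^2 · 28^1 ≡ 27 · 36 · 6 · 32 · 28 = 5225472.
5225472 mod 47 = 12, so 28^59 ≡ 12 (mod 47).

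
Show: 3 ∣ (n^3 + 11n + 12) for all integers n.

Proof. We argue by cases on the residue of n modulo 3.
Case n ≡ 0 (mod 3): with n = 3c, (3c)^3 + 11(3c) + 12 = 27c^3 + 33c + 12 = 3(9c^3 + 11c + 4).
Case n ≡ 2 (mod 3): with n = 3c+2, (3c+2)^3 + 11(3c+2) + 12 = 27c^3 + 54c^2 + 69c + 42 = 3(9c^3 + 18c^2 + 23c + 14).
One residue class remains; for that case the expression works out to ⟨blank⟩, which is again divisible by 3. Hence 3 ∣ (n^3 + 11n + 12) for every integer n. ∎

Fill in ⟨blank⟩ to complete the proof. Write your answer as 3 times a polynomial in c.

The residues treated are {0, 2}, so the missing case is n ≡ 1 (mod 3); write n = 3c+1.
Then (3c+1)^3 + 11(3c+1) + 12 = 27c^3 + 27c^2 + 42c + 24 = 3(9c^3 + 9c^2 + 14c + 8).

3(9c^3 + 9c^2 + 14c + 8)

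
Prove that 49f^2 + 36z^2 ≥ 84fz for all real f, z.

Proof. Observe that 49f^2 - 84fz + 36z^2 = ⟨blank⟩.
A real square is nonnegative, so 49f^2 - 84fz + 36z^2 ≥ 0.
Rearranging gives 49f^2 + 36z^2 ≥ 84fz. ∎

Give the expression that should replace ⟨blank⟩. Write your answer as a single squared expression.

The leading and trailing coefficients are 7^2 and 6^2, and 84 = 2·7·6, so the trinomial is (7f - 6z)^2.
Hence 49f^2 - 84fz + 36z^2 ≥ 0.

(7f - 6z)^2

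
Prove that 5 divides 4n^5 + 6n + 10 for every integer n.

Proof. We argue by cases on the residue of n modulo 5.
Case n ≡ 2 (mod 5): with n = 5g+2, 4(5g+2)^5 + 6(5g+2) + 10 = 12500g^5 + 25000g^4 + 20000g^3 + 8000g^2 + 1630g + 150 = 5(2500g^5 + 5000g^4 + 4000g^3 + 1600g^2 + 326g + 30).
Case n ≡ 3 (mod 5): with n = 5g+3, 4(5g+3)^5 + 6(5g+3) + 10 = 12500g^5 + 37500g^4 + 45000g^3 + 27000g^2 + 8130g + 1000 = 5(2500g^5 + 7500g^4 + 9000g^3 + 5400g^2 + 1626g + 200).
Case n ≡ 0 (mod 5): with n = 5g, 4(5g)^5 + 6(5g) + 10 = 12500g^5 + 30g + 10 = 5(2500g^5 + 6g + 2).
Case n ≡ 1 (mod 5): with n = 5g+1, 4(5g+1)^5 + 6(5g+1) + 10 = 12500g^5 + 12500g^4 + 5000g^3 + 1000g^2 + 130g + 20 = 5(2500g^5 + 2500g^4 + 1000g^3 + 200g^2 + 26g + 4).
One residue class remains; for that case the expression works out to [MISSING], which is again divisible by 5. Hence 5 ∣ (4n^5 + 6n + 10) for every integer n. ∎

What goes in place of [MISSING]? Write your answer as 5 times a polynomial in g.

5(2500g^5 + 10000g^4 + 16000g^3 + 12800g^2 + 5126g + 826)

Only n ≡ 4 (mod 5) is unaccounted for. Put n = 5g+4:
4(5g+4)^5 + 6(5g+4) + 10 expands to 12500g^5 + 50000g^4 + 80000g^3 + 64000g^2 + 25630g + 4130,
and factoring out 5 leaves 5(2500g^5 + 10000g^4 + 16000g^3 + 12800g^2 + 5126g + 826).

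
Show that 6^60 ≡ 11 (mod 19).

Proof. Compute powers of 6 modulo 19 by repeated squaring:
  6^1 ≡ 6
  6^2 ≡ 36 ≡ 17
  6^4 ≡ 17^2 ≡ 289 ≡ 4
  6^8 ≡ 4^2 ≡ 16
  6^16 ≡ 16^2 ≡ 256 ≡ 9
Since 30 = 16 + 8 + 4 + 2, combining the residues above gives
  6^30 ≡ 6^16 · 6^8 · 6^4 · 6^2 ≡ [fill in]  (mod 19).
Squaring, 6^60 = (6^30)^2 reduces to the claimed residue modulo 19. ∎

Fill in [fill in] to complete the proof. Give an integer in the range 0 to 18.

7

6^16 · 6^8 · 6^4 · 6^2 ≡ 9 · 16 · 4 · 17 = 9792.
9792 mod 19 = 7, so 6^30 ≡ 7 (mod 19).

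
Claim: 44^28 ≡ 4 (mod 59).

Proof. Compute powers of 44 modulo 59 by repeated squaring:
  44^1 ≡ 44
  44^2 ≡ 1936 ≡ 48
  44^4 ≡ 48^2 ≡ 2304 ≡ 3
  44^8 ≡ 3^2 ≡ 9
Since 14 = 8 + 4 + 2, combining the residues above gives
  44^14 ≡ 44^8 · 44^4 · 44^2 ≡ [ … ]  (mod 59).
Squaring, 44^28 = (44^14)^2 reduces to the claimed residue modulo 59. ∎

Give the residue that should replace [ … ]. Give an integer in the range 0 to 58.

57

44^8 · 44^4 · 44^2 ≡ 9 · 3 · 48 = 1296.
1296 mod 59 = 57, so 44^14 ≡ 57 (mod 59).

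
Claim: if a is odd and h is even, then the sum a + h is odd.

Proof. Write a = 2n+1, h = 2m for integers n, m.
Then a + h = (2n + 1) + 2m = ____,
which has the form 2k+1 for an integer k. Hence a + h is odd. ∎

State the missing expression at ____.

2(m + n) + 1

(2n + 1) + 2m = 2m + 2n + 1
= 2(m + n) + 1.
Since m + n is an integer, the sum is of the form 2k+1 for an integer k.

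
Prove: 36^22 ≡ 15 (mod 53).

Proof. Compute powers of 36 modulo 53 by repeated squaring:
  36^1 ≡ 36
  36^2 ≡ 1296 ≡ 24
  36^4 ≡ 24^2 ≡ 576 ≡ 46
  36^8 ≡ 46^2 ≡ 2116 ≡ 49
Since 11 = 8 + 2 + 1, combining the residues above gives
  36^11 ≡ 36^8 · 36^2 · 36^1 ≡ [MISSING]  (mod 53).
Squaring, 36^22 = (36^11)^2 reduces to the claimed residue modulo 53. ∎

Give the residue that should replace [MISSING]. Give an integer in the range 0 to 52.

42

Multiply the listed residues: 49 · 24 · 36 = 1176 → 42336.
Reducing modulo 53: 42336 = 798·53 + 42, so 36^11 ≡ 42.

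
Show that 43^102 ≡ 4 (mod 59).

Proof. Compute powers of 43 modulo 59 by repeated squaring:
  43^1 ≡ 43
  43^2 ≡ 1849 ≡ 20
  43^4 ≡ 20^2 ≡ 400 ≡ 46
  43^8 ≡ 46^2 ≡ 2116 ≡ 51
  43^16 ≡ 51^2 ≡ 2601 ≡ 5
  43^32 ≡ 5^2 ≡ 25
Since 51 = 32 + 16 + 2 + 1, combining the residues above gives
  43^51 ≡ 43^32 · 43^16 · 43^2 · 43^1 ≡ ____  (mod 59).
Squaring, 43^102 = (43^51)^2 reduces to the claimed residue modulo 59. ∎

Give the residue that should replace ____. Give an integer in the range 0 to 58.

43^32 · 43^16 · 43^2 · 43^1 ≡ 25 · 5 · 20 · 43 = 107500.
107500 mod 59 = 2, so 43^51 ≡ 2 (mod 59).

2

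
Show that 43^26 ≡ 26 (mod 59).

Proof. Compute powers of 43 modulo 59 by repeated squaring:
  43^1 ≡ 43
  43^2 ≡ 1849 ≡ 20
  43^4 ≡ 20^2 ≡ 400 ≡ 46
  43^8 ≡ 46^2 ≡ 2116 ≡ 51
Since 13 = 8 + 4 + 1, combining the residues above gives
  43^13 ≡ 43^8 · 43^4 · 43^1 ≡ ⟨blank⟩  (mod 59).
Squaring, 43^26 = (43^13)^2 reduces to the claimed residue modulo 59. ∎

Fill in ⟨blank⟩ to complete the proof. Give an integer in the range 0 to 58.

47

Multiply the listed residues: 51 · 46 · 43 = 2346 → 100878.
Reducing modulo 59: 100878 = 1709·59 + 47, so 43^13 ≡ 47.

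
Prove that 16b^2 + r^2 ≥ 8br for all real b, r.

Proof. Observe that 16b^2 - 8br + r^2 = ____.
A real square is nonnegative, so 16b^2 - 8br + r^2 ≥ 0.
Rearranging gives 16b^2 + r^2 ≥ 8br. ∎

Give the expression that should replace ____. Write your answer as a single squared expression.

The leading and trailing coefficients are 4^2 and 1^2, and 8 = 2·4·1, so the trinomial is (4b - r)^2.
Hence 16b^2 - 8br + r^2 ≥ 0.

(4b - r)^2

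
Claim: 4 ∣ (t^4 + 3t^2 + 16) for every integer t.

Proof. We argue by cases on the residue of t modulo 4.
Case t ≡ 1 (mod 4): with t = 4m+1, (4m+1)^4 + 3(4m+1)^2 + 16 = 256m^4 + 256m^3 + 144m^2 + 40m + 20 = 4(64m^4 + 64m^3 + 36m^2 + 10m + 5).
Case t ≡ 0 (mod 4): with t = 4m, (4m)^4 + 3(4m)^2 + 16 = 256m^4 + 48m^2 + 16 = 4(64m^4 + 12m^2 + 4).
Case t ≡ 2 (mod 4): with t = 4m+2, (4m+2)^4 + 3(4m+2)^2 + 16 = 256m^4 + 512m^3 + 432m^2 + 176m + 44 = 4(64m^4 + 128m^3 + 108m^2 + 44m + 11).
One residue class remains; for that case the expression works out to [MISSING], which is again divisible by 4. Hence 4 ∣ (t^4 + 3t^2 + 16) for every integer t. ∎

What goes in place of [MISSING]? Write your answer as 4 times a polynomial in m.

The residues treated are {1, 0, 2}, so the missing case is t ≡ 3 (mod 4); write t = 4m+3.
Then (4m+3)^4 + 3(4m+3)^2 + 16 = 256m^4 + 768m^3 + 912m^2 + 504m + 124 = 4(64m^4 + 192m^3 + 228m^2 + 126m + 31).

4(64m^4 + 192m^3 + 228m^2 + 126m + 31)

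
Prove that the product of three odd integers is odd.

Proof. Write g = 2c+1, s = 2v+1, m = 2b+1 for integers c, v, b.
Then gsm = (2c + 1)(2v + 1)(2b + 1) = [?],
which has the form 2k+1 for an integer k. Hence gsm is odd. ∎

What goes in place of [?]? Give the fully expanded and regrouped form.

2(4bcv + 2bc + 2bv + b + 2cv + c + v) + 1

Expanding: (2c + 1)(2v + 1)(2b + 1) = 8bcv + 4bc + 4bv + 2b + 4cv + 2c + 2v + 1.
Every term except the constant is even, so this is 2(4bcv + 2bc + 2bv + b + 2cv + c + v) + 1,
and 4bcv + 2bc + 2bv + b + 2cv + c + v ∈ ℤ gives the required form.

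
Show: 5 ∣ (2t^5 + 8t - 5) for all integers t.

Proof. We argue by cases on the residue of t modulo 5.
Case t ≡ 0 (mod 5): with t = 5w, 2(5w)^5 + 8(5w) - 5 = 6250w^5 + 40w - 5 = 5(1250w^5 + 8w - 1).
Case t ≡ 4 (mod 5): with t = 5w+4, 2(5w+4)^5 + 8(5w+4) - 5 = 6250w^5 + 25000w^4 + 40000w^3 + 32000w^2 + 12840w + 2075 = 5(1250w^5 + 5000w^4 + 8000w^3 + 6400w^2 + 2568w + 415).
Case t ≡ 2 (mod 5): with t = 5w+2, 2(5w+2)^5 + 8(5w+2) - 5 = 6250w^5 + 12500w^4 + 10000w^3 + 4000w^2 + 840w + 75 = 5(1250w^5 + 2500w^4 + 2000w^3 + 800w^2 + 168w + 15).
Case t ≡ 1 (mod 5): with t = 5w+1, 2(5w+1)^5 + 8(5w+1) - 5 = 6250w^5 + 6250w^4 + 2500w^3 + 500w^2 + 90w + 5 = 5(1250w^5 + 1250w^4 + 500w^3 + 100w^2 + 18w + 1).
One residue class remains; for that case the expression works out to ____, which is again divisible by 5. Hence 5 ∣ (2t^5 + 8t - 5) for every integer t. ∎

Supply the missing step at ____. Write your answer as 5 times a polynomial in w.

The residues treated are {0, 4, 2, 1}, so the missing case is t ≡ 3 (mod 5); write t = 5w+3.
Then 2(5w+3)^5 + 8(5w+3) - 5 = 6250w^5 + 18750w^4 + 22500w^3 + 13500w^2 + 4090w + 505 = 5(1250w^5 + 3750w^4 + 4500w^3 + 2700w^2 + 818w + 101).

5(1250w^5 + 3750w^4 + 4500w^3 + 2700w^2 + 818w + 101)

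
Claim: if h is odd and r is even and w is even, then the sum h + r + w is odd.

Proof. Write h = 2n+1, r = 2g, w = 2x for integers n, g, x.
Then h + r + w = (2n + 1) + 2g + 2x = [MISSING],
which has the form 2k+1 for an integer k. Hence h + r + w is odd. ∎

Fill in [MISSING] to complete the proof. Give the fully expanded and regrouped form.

2(g + n + x) + 1

Expanding: (2n + 1) + 2g + 2x = 2g + 2n + 2x + 1.
Every term except the constant is even, so this is 2(g + n + x) + 1,
and g + n + x ∈ ℤ gives the required form.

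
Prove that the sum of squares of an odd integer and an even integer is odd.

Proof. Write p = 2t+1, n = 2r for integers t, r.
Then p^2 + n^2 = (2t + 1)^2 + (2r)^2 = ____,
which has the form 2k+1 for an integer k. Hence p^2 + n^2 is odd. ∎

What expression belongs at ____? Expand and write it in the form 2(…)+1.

Expanding: (2t + 1)^2 + (2r)^2 = 4r^2 + 4t^2 + 4t + 1.
Every term except the constant is even, so this is 2(2r^2 + 2t^2 + 2t) + 1,
and 2r^2 + 2t^2 + 2t ∈ ℤ gives the required form.

2(2r^2 + 2t^2 + 2t) + 1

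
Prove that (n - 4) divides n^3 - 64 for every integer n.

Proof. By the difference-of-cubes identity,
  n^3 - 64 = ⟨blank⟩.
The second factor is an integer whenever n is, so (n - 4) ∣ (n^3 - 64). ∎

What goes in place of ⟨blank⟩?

(n - 4)(n^2 + 4n + 16)

a^3 - b^3 = (a - b)(a^2 + ab + b^2). With a = n, b = 4:
n^3 - 64 = (n - 4)(n^2 + 4n + 16).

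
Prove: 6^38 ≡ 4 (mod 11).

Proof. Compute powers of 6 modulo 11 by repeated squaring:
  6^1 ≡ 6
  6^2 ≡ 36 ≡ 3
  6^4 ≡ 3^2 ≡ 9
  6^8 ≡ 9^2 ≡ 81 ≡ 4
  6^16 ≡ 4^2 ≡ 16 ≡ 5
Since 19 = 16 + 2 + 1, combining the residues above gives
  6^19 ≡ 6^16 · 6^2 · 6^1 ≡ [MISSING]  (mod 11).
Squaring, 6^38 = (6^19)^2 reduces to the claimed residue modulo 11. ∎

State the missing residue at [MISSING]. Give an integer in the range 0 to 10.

Multiply the listed residues: 5 · 3 · 6 = 15 → 90.
Reducing modulo 11: 90 = 8·11 + 2, so 6^19 ≡ 2.

2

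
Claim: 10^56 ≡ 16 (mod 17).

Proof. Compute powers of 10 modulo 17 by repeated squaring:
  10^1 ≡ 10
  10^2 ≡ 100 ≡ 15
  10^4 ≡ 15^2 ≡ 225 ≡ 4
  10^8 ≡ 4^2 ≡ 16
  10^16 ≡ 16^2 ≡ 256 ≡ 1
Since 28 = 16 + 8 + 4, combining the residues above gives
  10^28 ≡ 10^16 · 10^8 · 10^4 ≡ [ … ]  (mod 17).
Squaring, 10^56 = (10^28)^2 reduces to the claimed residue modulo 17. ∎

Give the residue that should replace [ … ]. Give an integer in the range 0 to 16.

Multiply the listed residues: 1 · 16 · 4 = 16 → 64.
Reducing modulo 17: 64 = 3·17 + 13, so 10^28 ≡ 13.

13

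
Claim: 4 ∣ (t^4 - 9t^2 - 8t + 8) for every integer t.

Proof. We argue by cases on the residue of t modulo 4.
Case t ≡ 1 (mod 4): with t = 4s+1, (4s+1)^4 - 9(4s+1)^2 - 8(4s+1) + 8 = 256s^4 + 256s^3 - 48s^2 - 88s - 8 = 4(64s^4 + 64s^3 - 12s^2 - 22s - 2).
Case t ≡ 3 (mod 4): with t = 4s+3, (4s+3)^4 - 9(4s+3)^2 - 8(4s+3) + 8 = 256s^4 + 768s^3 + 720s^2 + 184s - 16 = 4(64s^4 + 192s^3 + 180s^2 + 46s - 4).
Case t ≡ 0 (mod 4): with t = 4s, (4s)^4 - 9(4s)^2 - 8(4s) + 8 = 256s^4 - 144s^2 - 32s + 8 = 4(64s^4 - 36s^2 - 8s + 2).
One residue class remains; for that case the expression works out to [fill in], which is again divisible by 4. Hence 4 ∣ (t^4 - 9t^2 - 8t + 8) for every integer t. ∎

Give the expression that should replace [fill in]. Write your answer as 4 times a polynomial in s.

The residues treated are {1, 3, 0}, so the missing case is t ≡ 2 (mod 4); write t = 4s+2.
Then (4s+2)^4 - 9(4s+2)^2 - 8(4s+2) + 8 = 256s^4 + 512s^3 + 240s^2 - 48s - 28 = 4(64s^4 + 128s^3 + 60s^2 - 12s - 7).

4(64s^4 + 128s^3 + 60s^2 - 12s - 7)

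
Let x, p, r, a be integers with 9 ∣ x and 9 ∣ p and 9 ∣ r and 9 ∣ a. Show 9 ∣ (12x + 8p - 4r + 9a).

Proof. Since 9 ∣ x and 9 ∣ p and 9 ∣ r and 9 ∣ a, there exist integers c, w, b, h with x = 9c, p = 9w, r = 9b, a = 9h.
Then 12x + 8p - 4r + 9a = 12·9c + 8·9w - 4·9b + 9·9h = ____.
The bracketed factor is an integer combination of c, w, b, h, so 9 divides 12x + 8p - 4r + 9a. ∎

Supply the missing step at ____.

9(-4b + 12c + 9h + 8w)

Pull the common 9 out of every term: 12·9c + 8·9w - 4·9b + 9·9h = 9(-4b + 12c + 9h + 8w).
-4b + 12c + 9h + 8w is an integer, which exhibits the divisibility.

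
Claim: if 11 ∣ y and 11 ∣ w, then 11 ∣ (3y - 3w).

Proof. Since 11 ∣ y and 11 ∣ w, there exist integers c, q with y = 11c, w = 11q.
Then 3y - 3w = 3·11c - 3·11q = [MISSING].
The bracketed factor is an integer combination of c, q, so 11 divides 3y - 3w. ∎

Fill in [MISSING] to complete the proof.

11(3c - 3q)

Pull the common 11 out of every term: 3·11c - 3·11q = 11(3c - 3q).
3c - 3q is an integer, which exhibits the divisibility.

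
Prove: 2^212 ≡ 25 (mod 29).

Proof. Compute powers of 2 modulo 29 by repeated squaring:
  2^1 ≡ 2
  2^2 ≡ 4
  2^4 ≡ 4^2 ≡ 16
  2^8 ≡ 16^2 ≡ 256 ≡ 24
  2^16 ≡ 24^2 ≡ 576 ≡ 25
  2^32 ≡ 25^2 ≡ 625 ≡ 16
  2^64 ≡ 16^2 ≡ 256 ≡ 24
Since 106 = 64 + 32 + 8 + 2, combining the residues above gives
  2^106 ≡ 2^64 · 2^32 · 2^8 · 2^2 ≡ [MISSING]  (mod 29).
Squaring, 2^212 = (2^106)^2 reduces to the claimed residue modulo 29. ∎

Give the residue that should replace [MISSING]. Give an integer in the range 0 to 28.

Multiply the listed residues: 24 · 16 · 24 · 4 = 384 → 9216 → 36864.
Reducing modulo 29: 36864 = 1271·29 + 5, so 2^106 ≡ 5.

5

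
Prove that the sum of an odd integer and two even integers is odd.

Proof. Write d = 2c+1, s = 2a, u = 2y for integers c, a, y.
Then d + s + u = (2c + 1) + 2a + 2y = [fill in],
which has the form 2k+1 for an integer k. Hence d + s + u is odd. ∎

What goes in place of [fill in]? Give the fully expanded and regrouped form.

(2c + 1) + 2a + 2y = 2a + 2c + 2y + 1
= 2(a + c + y) + 1.
Since a + c + y is an integer, the sum is of the form 2k+1 for an integer k.

2(a + c + y) + 1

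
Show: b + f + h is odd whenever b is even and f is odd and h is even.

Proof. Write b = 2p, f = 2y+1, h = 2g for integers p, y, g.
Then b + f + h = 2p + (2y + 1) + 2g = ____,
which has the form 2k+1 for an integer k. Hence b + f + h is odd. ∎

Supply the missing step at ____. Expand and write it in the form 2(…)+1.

2(g + p + y) + 1

Expanding: 2p + (2y + 1) + 2g = 2g + 2p + 2y + 1.
Every term except the constant is even, so this is 2(g + p + y) + 1,
and g + p + y ∈ ℤ gives the required form.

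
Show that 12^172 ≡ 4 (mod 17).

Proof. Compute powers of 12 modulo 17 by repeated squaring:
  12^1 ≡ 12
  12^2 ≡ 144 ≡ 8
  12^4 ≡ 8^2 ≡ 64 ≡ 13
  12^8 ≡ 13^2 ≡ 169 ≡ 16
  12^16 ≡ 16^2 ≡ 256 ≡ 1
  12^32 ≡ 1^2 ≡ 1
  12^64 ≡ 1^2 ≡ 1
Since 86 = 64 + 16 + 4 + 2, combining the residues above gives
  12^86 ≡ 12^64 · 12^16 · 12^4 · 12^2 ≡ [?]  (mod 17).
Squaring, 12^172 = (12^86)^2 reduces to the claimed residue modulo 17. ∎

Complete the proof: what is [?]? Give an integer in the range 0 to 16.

2

12^64 · 12^16 · 12^4 · 12^2 ≡ 1 · 1 · 13 · 8 = 104.
104 mod 17 = 2, so 12^86 ≡ 2 (mod 17).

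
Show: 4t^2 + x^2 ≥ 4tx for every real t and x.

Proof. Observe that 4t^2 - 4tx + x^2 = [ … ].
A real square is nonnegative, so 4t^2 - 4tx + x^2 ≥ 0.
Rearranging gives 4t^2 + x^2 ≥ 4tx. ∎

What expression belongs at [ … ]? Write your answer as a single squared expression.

4t^2 - 4tx + x^2 is a perfect-square trinomial: the outer terms are (2t)^2 and (x)^2, and the cross term is -2·2t·x.
So 4t^2 - 4tx + x^2 = (2t - x)^2 ≥ 0.

(2t - x)^2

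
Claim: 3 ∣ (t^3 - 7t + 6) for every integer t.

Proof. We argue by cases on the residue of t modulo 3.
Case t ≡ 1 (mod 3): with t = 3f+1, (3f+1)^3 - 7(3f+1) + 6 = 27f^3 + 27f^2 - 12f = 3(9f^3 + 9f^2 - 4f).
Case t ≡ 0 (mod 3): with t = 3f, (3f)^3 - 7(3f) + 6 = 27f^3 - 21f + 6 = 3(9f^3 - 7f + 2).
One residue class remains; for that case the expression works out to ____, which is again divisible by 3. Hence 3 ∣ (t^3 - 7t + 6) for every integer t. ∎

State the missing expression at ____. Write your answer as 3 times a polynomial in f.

3(9f^3 + 18f^2 + 5f)

Only t ≡ 2 (mod 3) is unaccounted for. Put t = 3f+2:
(3f+2)^3 - 7(3f+2) + 6 expands to 27f^3 + 54f^2 + 15f,
and factoring out 3 leaves 3(9f^3 + 18f^2 + 5f).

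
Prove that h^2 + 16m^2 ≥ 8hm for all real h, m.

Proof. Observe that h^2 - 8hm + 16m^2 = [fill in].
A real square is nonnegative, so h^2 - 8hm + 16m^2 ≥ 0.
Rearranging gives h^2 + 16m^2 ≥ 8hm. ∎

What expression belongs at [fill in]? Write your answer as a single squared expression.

(h - 4m)^2

The leading and trailing coefficients are 1^2 and 4^2, and 8 = 2·1·4, so the trinomial is (h - 4m)^2.
Hence h^2 - 8hm + 16m^2 ≥ 0.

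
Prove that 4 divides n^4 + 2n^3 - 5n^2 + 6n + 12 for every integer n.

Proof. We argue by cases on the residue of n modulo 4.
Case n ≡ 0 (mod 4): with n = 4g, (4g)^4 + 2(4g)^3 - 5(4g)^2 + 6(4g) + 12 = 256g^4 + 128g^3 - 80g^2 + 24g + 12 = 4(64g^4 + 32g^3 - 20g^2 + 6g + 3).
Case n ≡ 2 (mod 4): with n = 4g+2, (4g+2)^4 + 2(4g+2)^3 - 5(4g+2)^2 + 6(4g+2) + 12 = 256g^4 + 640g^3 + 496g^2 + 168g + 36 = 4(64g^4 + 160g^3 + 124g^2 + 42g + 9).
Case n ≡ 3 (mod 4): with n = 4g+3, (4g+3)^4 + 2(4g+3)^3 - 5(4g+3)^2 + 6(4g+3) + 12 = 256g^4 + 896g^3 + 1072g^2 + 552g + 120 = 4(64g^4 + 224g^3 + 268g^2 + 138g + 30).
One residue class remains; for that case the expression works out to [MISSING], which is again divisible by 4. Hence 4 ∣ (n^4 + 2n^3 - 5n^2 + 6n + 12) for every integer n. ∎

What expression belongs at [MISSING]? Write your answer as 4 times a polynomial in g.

The residues treated are {0, 2, 3}, so the missing case is n ≡ 1 (mod 4); write n = 4g+1.
Then (4g+1)^4 + 2(4g+1)^3 - 5(4g+1)^2 + 6(4g+1) + 12 = 256g^4 + 384g^3 + 112g^2 + 24g + 16 = 4(64g^4 + 96g^3 + 28g^2 + 6g + 4).

4(64g^4 + 96g^3 + 28g^2 + 6g + 4)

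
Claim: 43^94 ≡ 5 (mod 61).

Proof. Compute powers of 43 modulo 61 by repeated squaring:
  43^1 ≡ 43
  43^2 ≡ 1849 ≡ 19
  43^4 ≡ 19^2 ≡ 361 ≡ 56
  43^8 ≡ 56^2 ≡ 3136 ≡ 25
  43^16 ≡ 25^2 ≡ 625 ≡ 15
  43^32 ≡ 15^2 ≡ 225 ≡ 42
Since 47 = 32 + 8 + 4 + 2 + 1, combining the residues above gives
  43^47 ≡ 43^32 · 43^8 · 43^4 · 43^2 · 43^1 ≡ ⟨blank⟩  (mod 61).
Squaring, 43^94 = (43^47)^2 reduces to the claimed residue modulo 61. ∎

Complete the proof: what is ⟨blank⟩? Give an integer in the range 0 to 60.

26

43^32 · 43^8 · 43^4 · 43^2 · 43^1 ≡ 42 · 25 · 56 · 19 · 43 = 48039600.
48039600 mod 61 = 26, so 43^47 ≡ 26 (mod 61).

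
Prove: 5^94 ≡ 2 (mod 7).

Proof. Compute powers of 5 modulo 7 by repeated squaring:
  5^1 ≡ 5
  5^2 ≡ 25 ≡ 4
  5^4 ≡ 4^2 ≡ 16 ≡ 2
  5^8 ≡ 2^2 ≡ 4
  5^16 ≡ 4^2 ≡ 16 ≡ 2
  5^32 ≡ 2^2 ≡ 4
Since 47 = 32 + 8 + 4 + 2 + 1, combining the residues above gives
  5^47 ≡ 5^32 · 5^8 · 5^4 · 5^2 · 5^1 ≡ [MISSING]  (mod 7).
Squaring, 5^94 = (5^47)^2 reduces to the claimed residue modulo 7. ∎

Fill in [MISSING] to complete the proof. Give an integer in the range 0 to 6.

3

Multiply the listed residues: 4 · 4 · 2 · 4 · 5 = 16 → 32 → 128 → 640.
Reducing modulo 7: 640 = 91·7 + 3, so 5^47 ≡ 3.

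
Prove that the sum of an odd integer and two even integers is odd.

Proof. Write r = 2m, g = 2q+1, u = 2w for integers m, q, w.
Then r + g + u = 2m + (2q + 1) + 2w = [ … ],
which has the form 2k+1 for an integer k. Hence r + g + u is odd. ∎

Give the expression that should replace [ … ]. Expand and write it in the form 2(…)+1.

Expanding: 2m + (2q + 1) + 2w = 2m + 2q + 2w + 1.
Every term except the constant is even, so this is 2(m + q + w) + 1,
and m + q + w ∈ ℤ gives the required form.

2(m + q + w) + 1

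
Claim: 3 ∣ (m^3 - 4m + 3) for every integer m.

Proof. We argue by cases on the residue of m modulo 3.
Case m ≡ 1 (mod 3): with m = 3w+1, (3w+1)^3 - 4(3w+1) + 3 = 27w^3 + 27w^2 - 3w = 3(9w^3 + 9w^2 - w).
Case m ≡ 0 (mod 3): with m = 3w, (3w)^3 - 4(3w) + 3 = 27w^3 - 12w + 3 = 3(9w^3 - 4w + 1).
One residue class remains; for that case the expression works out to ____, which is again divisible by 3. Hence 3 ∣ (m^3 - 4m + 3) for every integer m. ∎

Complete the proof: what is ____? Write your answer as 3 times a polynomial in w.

Only m ≡ 2 (mod 3) is unaccounted for. Put m = 3w+2:
(3w+2)^3 - 4(3w+2) + 3 expands to 27w^3 + 54w^2 + 24w + 3,
and factoring out 3 leaves 3(9w^3 + 18w^2 + 8w + 1).

3(9w^3 + 18w^2 + 8w + 1)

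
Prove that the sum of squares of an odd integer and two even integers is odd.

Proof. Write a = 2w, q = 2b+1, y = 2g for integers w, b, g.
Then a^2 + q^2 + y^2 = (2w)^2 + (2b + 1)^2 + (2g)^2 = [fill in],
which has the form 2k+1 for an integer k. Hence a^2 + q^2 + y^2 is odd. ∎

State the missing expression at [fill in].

2(2b^2 + 2b + 2g^2 + 2w^2) + 1

(2w)^2 + (2b + 1)^2 + (2g)^2 = 4b^2 + 4b + 4g^2 + 4w^2 + 1
= 2(2b^2 + 2b + 2g^2 + 2w^2) + 1.
Since 2b^2 + 2b + 2g^2 + 2w^2 is an integer, the sum of squares is of the form 2k+1 for an integer k.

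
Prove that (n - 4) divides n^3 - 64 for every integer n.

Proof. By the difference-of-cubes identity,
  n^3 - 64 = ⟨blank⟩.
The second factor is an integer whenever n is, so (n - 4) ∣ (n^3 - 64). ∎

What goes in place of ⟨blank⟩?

(n - 4)(n^2 + 4n + 16)

a^3 - b^3 = (a - b)(a^2 + ab + b^2). With a = n, b = 4:
n^3 - 64 = (n - 4)(n^2 + 4n + 16).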